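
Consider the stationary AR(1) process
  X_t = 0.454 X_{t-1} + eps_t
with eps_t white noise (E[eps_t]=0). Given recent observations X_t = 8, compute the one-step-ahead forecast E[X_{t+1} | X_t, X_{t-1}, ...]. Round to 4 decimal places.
E[X_{t+1} \mid \mathcal F_t] = 3.6320

For an AR(p) model X_t = c + sum_i phi_i X_{t-i} + eps_t, the
one-step-ahead conditional mean is
  E[X_{t+1} | X_t, ...] = c + sum_i phi_i X_{t+1-i}.
Substitute known values:
  E[X_{t+1} | ...] = (0.454) * (8)
                   = 3.6320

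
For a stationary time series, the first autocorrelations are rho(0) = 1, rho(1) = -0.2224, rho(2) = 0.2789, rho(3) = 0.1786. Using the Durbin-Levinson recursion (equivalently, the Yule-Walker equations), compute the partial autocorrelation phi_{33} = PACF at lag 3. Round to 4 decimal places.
\phi_{33} = 0.3121

The PACF at lag k is phi_{kk}, the last component of the solution
to the Yule-Walker system G_k phi = r_k where
  (G_k)_{ij} = rho(|i - j|), (r_k)_i = rho(i), i,j = 1..k.
Equivalently, Durbin-Levinson gives phi_{kk} iteratively:
  phi_{11} = rho(1)
  phi_{kk} = [rho(k) - sum_{j=1..k-1} phi_{k-1,j} rho(k-j)]
            / [1 - sum_{j=1..k-1} phi_{k-1,j} rho(j)],
  phi_{k,j} = phi_{k-1,j} - phi_{kk} phi_{k-1,k-j},  j = 1..k-1.
Step k = 1:
  phi_11 = rho(1) = -0.2224.
Step k = 2:
  phi_22 = [rho(2) - phi_11 rho(1)] / [1 - phi_11 rho(1)] = [0.2789 - (-0.2224)(-0.2224)] / [1 - (-0.2224)(-0.2224)]
         = 0.22943824 / 0.95053824 = 0.241377.
  Update: phi_21 = phi_11 - phi_22 phi_11 = -0.2224 - (0.241377)(-0.2224) = -0.168718.
Step k = 3:
  phi_33 = [rho(3) - phi_21 rho(2) - phi_22 rho(1)] / [1 - phi_21 rho(1) - phi_22 rho(2)]
    numerator   = 0.1786 - (-0.168718)(0.2789) - (0.241377)(-0.2224) = 0.27933766
    denominator = 1 - (-0.168718)(-0.2224) - (0.241377)(0.2789) = 0.89515708
  phi_33 = 0.27933766 / 0.89515708 = 0.3121.
Therefore phi_{33} = 0.3121.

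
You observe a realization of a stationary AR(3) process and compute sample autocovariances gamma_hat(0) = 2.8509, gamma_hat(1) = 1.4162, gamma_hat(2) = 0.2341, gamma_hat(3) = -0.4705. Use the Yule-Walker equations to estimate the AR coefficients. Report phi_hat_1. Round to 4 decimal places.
\hat\phi_{1} = 0.5730

The Yule-Walker equations for an AR(p) process read, in matrix form,
  Gamma_p phi = r_p,   with   (Gamma_p)_{ij} = gamma(|i - j|),
                       (r_p)_i = gamma(i),   i,j = 1..p.
Substitute the sample gammas (Toeplitz matrix and right-hand side of size 3):
  Gamma_p = [[2.8509, 1.4162, 0.2341], [1.4162, 2.8509, 1.4162], [0.2341, 1.4162, 2.8509]]
  r_p     = [1.4162, 0.2341, -0.4705]
Written out (R1..R3):
  (R1) 2.8509 phi_1 + 1.4162 phi_2 + 0.2341 phi_3 = 1.4162
  (R2) 1.4162 phi_1 + 2.8509 phi_2 + 1.4162 phi_3 = 0.2341
  (R3) 0.2341 phi_1 + 1.4162 phi_2 + 2.8509 phi_3 = -0.4705
Gaussian elimination:
  R2 <- R2 - (1.4162/2.8509) R1 = R2 - (0.496755) R1:  2.147395 phi_2 + 1.29991 phi_3 = -0.469405
  R3 <- R3 - (0.2341/2.8509) R1 = R3 - (0.082114) R1:  1.29991 phi_2 + 2.831677 phi_3 = -0.58679
  R3 <- R3 - (1.29991/2.147395) R2 = R3 - (0.605343) R2:  2.044786 phi_3 = -0.30264
Back-substitution:
  phi_hat_3 = -0.30264 / 2.044786 = -0.148005
  phi_hat_2 = (-0.469405 - (1.29991)(-0.148005)) / 2.147395 = -0.128999
  phi_hat_1 = (1.4162 - (1.4162)(-0.128999) - (0.2341)(-0.148005)) / 2.8509 = 0.57299
So phi_hat = [0.5730, -0.1290, -0.1480].
Therefore phi_hat_1 = 0.5730.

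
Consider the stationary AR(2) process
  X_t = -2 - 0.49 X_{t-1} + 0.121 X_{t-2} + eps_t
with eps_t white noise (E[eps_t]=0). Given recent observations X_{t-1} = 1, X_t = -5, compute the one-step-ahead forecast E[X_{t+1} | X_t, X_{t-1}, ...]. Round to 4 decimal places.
E[X_{t+1} \mid \mathcal F_t] = 0.5710

For an AR(p) model X_t = c + sum_i phi_i X_{t-i} + eps_t, the
one-step-ahead conditional mean is
  E[X_{t+1} | X_t, ...] = c + sum_i phi_i X_{t+1-i}.
Substitute known values:
  E[X_{t+1} | ...] = -2 + (-0.49) * (-5) + (0.121) * (1)
                   = 0.5710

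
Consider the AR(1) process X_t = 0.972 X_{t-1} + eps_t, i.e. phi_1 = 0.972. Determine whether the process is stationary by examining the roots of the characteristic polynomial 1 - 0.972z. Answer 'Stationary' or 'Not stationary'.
\text{Stationary}

The AR(p) characteristic polynomial is P(z) = 1 - 0.972z.
Stationarity requires all roots to lie outside the unit circle, i.e. |z| > 1 for every root.
This is linear in z: 1 + (-0.972) z = 0  =>  z = -1/(-0.972) = 1.028807,  |z| = 1.028807.
Moduli of all roots: 1.0288.
All moduli strictly greater than 1? Yes.
Verdict: Stationary.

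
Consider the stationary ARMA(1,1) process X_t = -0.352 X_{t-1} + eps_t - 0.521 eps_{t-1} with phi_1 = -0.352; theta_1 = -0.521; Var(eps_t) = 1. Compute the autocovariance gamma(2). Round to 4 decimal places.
\gamma(2) = 0.4151

Multiply the model equation by X_{t-k} and take expectations. With theta_0 = psi_0 = 1 and psi_j the MA(infinity) weights, this gives
  gamma(k) - sum_i phi_i gamma(k-i) = c_k,
  c_k = sigma^2 * sum_{j=k..q} theta_j psi_{j-k}   (c_k = 0 for k > q),
using gamma(-m) = gamma(m).
psi-weights needed (psi_j = theta_j + sum_i phi_i psi_{j-i}):
  psi_1 = theta_1 + phi_1 = -0.521 + (-0.352) = -0.873
Right-hand sides:
  c_0 = sigma^2 (1 + theta_1 psi_1) = 1 * (1 + (-0.521)(-0.873)) = 1 * 1.454833 = 1.454833
  c_1 = sigma^2 theta_1 = 1 * (-0.521) = -0.521
  c_2 = 0
Equations for k = 0 and k = 1 (AR order 1):
  gamma(0) = phi_1 gamma(1) + c_0
  gamma(1) = phi_1 gamma(0) + c_1
Substituting the second into the first: gamma(0) (1 - phi_1^2) = c_0 + phi_1 c_1, so
  gamma(0) = (c_0 + phi_1 c_1) / (1 - phi_1^2) = (1.454833 + (-0.352)(-0.521)) / (1 - (-0.352)^2) = 1.638225 / 0.876096 = 1.869915.
  gamma(1) = phi_1 gamma(0) + c_1 = (-0.352)(1.869915) + (-0.521) = -1.17921.
For k = 2 (> q): gamma(2) = phi_1 gamma(1) = (-0.352)(-1.17921) = 0.415082.
Therefore gamma(2) = 0.4151 (to 4 decimal places).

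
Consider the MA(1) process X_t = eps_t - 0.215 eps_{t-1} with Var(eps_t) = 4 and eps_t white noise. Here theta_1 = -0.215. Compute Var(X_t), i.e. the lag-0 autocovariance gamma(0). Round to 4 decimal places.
\gamma(0) = 4.1849

For an MA(q) process X_t = eps_t + sum_i theta_i eps_{t-i} with
Var(eps_t) = sigma^2, the variance is
  gamma(0) = sigma^2 * (1 + sum_i theta_i^2).
  sum_i theta_i^2 = (-0.215)^2 = 0.046225.
  gamma(0) = 4 * (1 + 0.046225) = 4 * 1.046225 = 4.1849.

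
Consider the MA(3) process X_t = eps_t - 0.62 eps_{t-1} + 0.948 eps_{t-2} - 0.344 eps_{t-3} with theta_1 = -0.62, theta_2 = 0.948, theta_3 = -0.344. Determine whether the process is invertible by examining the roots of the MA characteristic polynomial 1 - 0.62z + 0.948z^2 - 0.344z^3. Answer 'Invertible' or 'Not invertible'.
\text{Invertible}

The MA(q) characteristic polynomial is P(z) = 1 - 0.62z + 0.948z^2 - 0.344z^3.
Invertibility requires all roots to lie outside the unit circle, i.e. |z| > 1 for every root.
Degree 3: look for a simple real root z0 first, then factor out (1 - z/z0) and solve the remaining quadratic.
Testing z0 = 2.5: P(2.5) = 1 + (-0.62)(2.5) + (0.948)(2.5)^2 + (-0.344)(2.5)^3
  = 1 + (-1.55) + (5.925) + (-5.375) = 0.  So z_0 = 2.5 is a root, |z_0| = 2.5.
Divide out the factor (1 - 0.4 z) = (1 - z/z0) (since 1/z0 = 0.4):
  P(z) = (1 - 0.4 z)(1 + (-0.22) z + (0.86) z^2)
  [check: z-coef -0.22 - (0.4) = -0.62; z^2-coef 0.86 - (0.4)(-0.22) = 0.948; z^3-coef -(0.4)(0.86) = -0.344.]
Remaining roots from the quadratic factor 1 + (-0.22) z + (0.86) z^2:
  Set 1 + (-0.22) z + (0.86) z^2 = 0, i.e. a z^2 + b z + c = 0 with a = 0.86, b = -0.22, c = 1.
  Discriminant D = b^2 - 4ac = (-0.22)^2 - 4*(0.86)*1 = 0.0484 - (3.44) = -3.3916.
  D < 0, so the roots are the complex-conjugate pair z = (-b +/- i sqrt(-D)) / (2a) = 0.1279 +/- 1.0707i.
  For a conjugate pair |z|^2 = z * conj(z) = (product of roots) = c/a = 1/(0.86) = 1.162791, so |z| = sqrt(1.162791) = 1.0783 for both roots.
Moduli of all roots: 2.5000, 1.0783, 1.0783.
All moduli strictly greater than 1? Yes.
Verdict: Invertible.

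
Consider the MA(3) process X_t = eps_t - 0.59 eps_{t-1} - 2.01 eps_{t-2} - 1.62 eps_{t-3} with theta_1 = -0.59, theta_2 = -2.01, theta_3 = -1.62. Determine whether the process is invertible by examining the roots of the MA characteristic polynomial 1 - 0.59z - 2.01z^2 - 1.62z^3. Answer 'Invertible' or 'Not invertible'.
\text{Not invertible}

The MA(q) characteristic polynomial is P(z) = 1 - 0.59z - 2.01z^2 - 1.62z^3.
Invertibility requires all roots to lie outside the unit circle, i.e. |z| > 1 for every root.
Degree 3: look for a simple real root z0 first, then factor out (1 - z/z0) and solve the remaining quadratic.
Testing z0 = 0.5: P(0.5) = 1 + (-0.59)(0.5) + (-2.01)(0.5)^2 + (-1.62)(0.5)^3
  = 1 + (-0.295) + (-0.5025) + (-0.2025) = 0.  So z_0 = 0.5 is a root, |z_0| = 0.5.
Divide out the factor (1 - 2 z) = (1 - z/z0) (since 1/z0 = 2):
  P(z) = (1 - 2 z)(1 + (1.41) z + (0.81) z^2)
  [check: z-coef 1.41 - (2) = -0.59; z^2-coef 0.81 - (2)(1.41) = -2.01; z^3-coef -(2)(0.81) = -1.62.]
Remaining roots from the quadratic factor 1 + (1.41) z + (0.81) z^2:
  Set 1 + (1.41) z + (0.81) z^2 = 0, i.e. a z^2 + b z + c = 0 with a = 0.81, b = 1.41, c = 1.
  Discriminant D = b^2 - 4ac = (1.41)^2 - 4*(0.81)*1 = 1.9881 - (3.24) = -1.2519.
  D < 0, so the roots are the complex-conjugate pair z = (-b +/- i sqrt(-D)) / (2a) = -0.8704 +/- 0.6907i.
  For a conjugate pair |z|^2 = z * conj(z) = (product of roots) = c/a = 1/(0.81) = 1.234568, so |z| = sqrt(1.234568) = 1.1111 for both roots.
Moduli of all roots: 0.5000, 1.1111, 1.1111.
All moduli strictly greater than 1? No.
Verdict: Not invertible.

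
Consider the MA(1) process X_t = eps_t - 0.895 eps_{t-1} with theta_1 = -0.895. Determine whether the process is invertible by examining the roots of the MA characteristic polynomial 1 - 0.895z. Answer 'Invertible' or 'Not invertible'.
\text{Invertible}

The MA(q) characteristic polynomial is P(z) = 1 - 0.895z.
Invertibility requires all roots to lie outside the unit circle, i.e. |z| > 1 for every root.
This is linear in z: 1 + (-0.895) z = 0  =>  z = -1/(-0.895) = 1.117318,  |z| = 1.117318.
Moduli of all roots: 1.1173.
All moduli strictly greater than 1? Yes.
Verdict: Invertible.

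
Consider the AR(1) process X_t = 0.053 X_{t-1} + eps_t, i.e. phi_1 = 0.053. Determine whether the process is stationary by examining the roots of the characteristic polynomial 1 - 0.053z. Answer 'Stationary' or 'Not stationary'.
\text{Stationary}

The AR(p) characteristic polynomial is P(z) = 1 - 0.053z.
Stationarity requires all roots to lie outside the unit circle, i.e. |z| > 1 for every root.
This is linear in z: 1 + (-0.053) z = 0  =>  z = -1/(-0.053) = 18.867925,  |z| = 18.867925.
Moduli of all roots: 18.8679.
All moduli strictly greater than 1? Yes.
Verdict: Stationary.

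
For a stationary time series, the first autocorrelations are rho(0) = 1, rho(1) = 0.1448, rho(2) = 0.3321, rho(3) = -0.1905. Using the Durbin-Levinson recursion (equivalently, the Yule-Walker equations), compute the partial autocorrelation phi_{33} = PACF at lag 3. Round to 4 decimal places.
\phi_{33} = -0.3060

The PACF at lag k is phi_{kk}, the last component of the solution
to the Yule-Walker system G_k phi = r_k where
  (G_k)_{ij} = rho(|i - j|), (r_k)_i = rho(i), i,j = 1..k.
Equivalently, Durbin-Levinson gives phi_{kk} iteratively:
  phi_{11} = rho(1)
  phi_{kk} = [rho(k) - sum_{j=1..k-1} phi_{k-1,j} rho(k-j)]
            / [1 - sum_{j=1..k-1} phi_{k-1,j} rho(j)],
  phi_{k,j} = phi_{k-1,j} - phi_{kk} phi_{k-1,k-j},  j = 1..k-1.
Step k = 1:
  phi_11 = rho(1) = 0.1448.
Step k = 2:
  phi_22 = [rho(2) - phi_11 rho(1)] / [1 - phi_11 rho(1)] = [0.3321 - (0.1448)(0.1448)] / [1 - (0.1448)(0.1448)]
         = 0.31113296 / 0.97903296 = 0.317796.
  Update: phi_21 = phi_11 - phi_22 phi_11 = 0.1448 - (0.317796)(0.1448) = 0.098783.
Step k = 3:
  phi_33 = [rho(3) - phi_21 rho(2) - phi_22 rho(1)] / [1 - phi_21 rho(1) - phi_22 rho(2)]
    numerator   = -0.1905 - (0.098783)(0.3321) - (0.317796)(0.1448) = -0.26932276
    denominator = 1 - (0.098783)(0.1448) - (0.317796)(0.3321) = 0.88015609
  phi_33 = -0.26932276 / 0.88015609 = -0.306.
Therefore phi_{33} = -0.3060.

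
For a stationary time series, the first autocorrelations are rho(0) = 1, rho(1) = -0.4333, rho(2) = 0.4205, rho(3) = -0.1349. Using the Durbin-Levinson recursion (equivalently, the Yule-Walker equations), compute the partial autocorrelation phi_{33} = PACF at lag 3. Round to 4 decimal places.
\phi_{33} = 0.1600

The PACF at lag k is phi_{kk}, the last component of the solution
to the Yule-Walker system G_k phi = r_k where
  (G_k)_{ij} = rho(|i - j|), (r_k)_i = rho(i), i,j = 1..k.
Equivalently, Durbin-Levinson gives phi_{kk} iteratively:
  phi_{11} = rho(1)
  phi_{kk} = [rho(k) - sum_{j=1..k-1} phi_{k-1,j} rho(k-j)]
            / [1 - sum_{j=1..k-1} phi_{k-1,j} rho(j)],
  phi_{k,j} = phi_{k-1,j} - phi_{kk} phi_{k-1,k-j},  j = 1..k-1.
Step k = 1:
  phi_11 = rho(1) = -0.4333.
Step k = 2:
  phi_22 = [rho(2) - phi_11 rho(1)] / [1 - phi_11 rho(1)] = [0.4205 - (-0.4333)(-0.4333)] / [1 - (-0.4333)(-0.4333)]
         = 0.23275111 / 0.81225111 = 0.286551.
  Update: phi_21 = phi_11 - phi_22 phi_11 = -0.4333 - (0.286551)(-0.4333) = -0.309138.
Step k = 3:
  phi_33 = [rho(3) - phi_21 rho(2) - phi_22 rho(1)] / [1 - phi_21 rho(1) - phi_22 rho(2)]
    numerator   = -0.1349 - (-0.309138)(0.4205) - (0.286551)(-0.4333) = 0.11925477
    denominator = 1 - (-0.309138)(-0.4333) - (0.286551)(0.4205) = 0.74555612
  phi_33 = 0.11925477 / 0.74555612 = 0.16.
Therefore phi_{33} = 0.1600.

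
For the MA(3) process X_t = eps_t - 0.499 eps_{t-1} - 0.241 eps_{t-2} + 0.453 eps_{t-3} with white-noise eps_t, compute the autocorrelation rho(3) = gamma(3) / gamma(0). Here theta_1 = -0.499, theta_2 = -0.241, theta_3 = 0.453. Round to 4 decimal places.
\rho(3) = 0.2995

For an MA(q) process with theta_0 = 1, the autocovariance is
  gamma(k) = sigma^2 * sum_{i=0..q-k} theta_i * theta_{i+k},
and rho(k) = gamma(k) / gamma(0). Sigma^2 cancels.
  numerator   = (1)*(0.453) = 0.453.
  denominator = (1)^2 + (-0.499)^2 + (-0.241)^2 + (0.453)^2 = 1.512291.
  rho(3) = 0.453 / 1.512291 = 0.2995.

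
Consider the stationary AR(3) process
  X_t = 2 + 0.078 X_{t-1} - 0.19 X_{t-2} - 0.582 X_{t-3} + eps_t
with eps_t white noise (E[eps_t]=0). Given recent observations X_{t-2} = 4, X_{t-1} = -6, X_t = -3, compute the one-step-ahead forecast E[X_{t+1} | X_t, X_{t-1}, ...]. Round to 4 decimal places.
E[X_{t+1} \mid \mathcal F_t] = 0.5780

For an AR(p) model X_t = c + sum_i phi_i X_{t-i} + eps_t, the
one-step-ahead conditional mean is
  E[X_{t+1} | X_t, ...] = c + sum_i phi_i X_{t+1-i}.
Substitute known values:
  E[X_{t+1} | ...] = 2 + (0.078) * (-3) + (-0.19) * (-6) + (-0.582) * (4)
                   = 0.5780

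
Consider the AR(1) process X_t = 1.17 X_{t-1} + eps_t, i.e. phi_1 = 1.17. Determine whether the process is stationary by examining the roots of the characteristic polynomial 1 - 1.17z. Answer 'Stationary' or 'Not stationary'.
\text{Not stationary}

The AR(p) characteristic polynomial is P(z) = 1 - 1.17z.
Stationarity requires all roots to lie outside the unit circle, i.e. |z| > 1 for every root.
This is linear in z: 1 + (-1.17) z = 0  =>  z = -1/(-1.17) = 0.854701,  |z| = 0.854701.
Moduli of all roots: 0.8547.
All moduli strictly greater than 1? No.
Verdict: Not stationary.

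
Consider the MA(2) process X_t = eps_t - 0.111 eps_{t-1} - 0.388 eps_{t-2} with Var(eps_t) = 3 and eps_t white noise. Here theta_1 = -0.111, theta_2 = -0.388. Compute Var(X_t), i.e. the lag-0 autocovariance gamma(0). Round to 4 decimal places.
\gamma(0) = 3.4886

For an MA(q) process X_t = eps_t + sum_i theta_i eps_{t-i} with
Var(eps_t) = sigma^2, the variance is
  gamma(0) = sigma^2 * (1 + sum_i theta_i^2).
  sum_i theta_i^2 = (-0.111)^2 + (-0.388)^2 = 0.012321 + 0.150544 = 0.162865.
  gamma(0) = 3 * (1 + 0.162865) = 3 * 1.162865 = 3.488595, which rounds to 3.4886.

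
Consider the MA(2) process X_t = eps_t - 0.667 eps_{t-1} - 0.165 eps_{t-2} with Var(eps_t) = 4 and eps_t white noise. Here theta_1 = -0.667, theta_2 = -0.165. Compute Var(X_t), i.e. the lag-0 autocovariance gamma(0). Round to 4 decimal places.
\gamma(0) = 5.8885

For an MA(q) process X_t = eps_t + sum_i theta_i eps_{t-i} with
Var(eps_t) = sigma^2, the variance is
  gamma(0) = sigma^2 * (1 + sum_i theta_i^2).
  sum_i theta_i^2 = (-0.667)^2 + (-0.165)^2 = 0.444889 + 0.027225 = 0.472114.
  gamma(0) = 4 * (1 + 0.472114) = 4 * 1.472114 = 5.888456, which rounds to 5.8885.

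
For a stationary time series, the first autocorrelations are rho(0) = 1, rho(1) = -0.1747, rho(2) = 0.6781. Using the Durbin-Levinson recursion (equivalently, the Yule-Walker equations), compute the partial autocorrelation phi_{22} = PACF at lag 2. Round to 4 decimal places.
\phi_{22} = 0.6680

The PACF at lag k is phi_{kk}, the last component of the solution
to the Yule-Walker system G_k phi = r_k where
  (G_k)_{ij} = rho(|i - j|), (r_k)_i = rho(i), i,j = 1..k.
Equivalently, Durbin-Levinson gives phi_{kk} iteratively:
  phi_{11} = rho(1)
  phi_{kk} = [rho(k) - sum_{j=1..k-1} phi_{k-1,j} rho(k-j)]
            / [1 - sum_{j=1..k-1} phi_{k-1,j} rho(j)],
  phi_{k,j} = phi_{k-1,j} - phi_{kk} phi_{k-1,k-j},  j = 1..k-1.
Step k = 1:
  phi_11 = rho(1) = -0.1747.
Step k = 2:
  phi_22 = [rho(2) - phi_11 rho(1)] / [1 - phi_11 rho(1)] = [0.6781 - (-0.1747)(-0.1747)] / [1 - (-0.1747)(-0.1747)]
         = 0.64757991 / 0.96947991 = 0.668.
Therefore phi_{22} = 0.6680.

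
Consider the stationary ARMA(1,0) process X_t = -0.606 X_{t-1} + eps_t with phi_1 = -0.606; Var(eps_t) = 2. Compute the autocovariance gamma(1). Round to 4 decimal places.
\gamma(1) = -1.9154

Multiply the model equation by X_{t-k} and take expectations. With theta_0 = psi_0 = 1 and psi_j the MA(infinity) weights, this gives
  gamma(k) - sum_i phi_i gamma(k-i) = c_k,
  c_k = sigma^2 * sum_{j=k..q} theta_j psi_{j-k}   (c_k = 0 for k > q),
using gamma(-m) = gamma(m).
Pure AR (q = 0): c_0 = sigma^2 = 2, c_k = 0 for k >= 1.
Equations for k = 0 and k = 1 (AR order 1):
  gamma(0) = phi_1 gamma(1) + c_0
  gamma(1) = phi_1 gamma(0) + c_1
Substituting the second into the first: gamma(0) (1 - phi_1^2) = c_0 + phi_1 c_1, so
  gamma(0) = c_0 / (1 - phi_1^2) = 2 / (1 - (-0.606)^2) = 2 / 0.632764 = 3.160736.
  gamma(1) = phi_1 gamma(0) = (-0.606)(3.160736) = -1.915406.
Therefore gamma(1) = -1.9154 (to 4 decimal places).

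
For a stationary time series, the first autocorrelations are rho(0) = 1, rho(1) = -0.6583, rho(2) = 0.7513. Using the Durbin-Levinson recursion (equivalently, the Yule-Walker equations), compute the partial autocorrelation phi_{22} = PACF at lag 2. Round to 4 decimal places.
\phi_{22} = 0.5611

The PACF at lag k is phi_{kk}, the last component of the solution
to the Yule-Walker system G_k phi = r_k where
  (G_k)_{ij} = rho(|i - j|), (r_k)_i = rho(i), i,j = 1..k.
Equivalently, Durbin-Levinson gives phi_{kk} iteratively:
  phi_{11} = rho(1)
  phi_{kk} = [rho(k) - sum_{j=1..k-1} phi_{k-1,j} rho(k-j)]
            / [1 - sum_{j=1..k-1} phi_{k-1,j} rho(j)],
  phi_{k,j} = phi_{k-1,j} - phi_{kk} phi_{k-1,k-j},  j = 1..k-1.
Step k = 1:
  phi_11 = rho(1) = -0.6583.
Step k = 2:
  phi_22 = [rho(2) - phi_11 rho(1)] / [1 - phi_11 rho(1)] = [0.7513 - (-0.6583)(-0.6583)] / [1 - (-0.6583)(-0.6583)]
         = 0.31794111 / 0.56664111 = 0.5611.
Therefore phi_{22} = 0.5611.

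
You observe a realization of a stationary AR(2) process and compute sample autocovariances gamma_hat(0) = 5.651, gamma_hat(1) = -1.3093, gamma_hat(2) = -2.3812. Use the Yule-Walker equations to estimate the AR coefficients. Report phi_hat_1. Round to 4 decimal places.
\hat\phi_{1} = -0.3480

The Yule-Walker equations for an AR(p) process read, in matrix form,
  Gamma_p phi = r_p,   with   (Gamma_p)_{ij} = gamma(|i - j|),
                       (r_p)_i = gamma(i),   i,j = 1..p.
Substitute the sample gammas (Toeplitz matrix and right-hand side of size 2):
  Gamma_p = [[5.651, -1.3093], [-1.3093, 5.651]]
  r_p     = [-1.3093, -2.3812]
Written out:
  5.651 phi_1 - 1.3093 phi_2 = -1.3093
  -1.3093 phi_1 + 5.651 phi_2 = -2.3812
Solve by Cramer's rule:
  det = gamma(0)^2 - gamma(1)^2 = (5.651)^2 - (-1.3093)^2 = 31.933801 - 1.71426649 = 30.21953451
  phi_hat_1 = [gamma(1) gamma(0) - gamma(1) gamma(2)] / det = [(-1.3093)(5.651) - (-1.3093)(-2.3812)] / 30.21953451 = -10.51655946 / 30.21953451 = -0.348
  phi_hat_2 = [gamma(0) gamma(2) - gamma(1)^2] / det = [(5.651)(-2.3812) - (-1.3093)^2] / 30.21953451 = -15.17042769 / 30.21953451 = -0.502
So phi_hat = [-0.3480, -0.5020].
Therefore phi_hat_1 = -0.3480.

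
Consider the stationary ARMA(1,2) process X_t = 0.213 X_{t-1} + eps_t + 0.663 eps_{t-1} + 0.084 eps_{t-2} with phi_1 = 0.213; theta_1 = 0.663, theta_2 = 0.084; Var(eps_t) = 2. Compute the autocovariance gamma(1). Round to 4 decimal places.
\gamma(1) = 2.2587

Multiply the model equation by X_{t-k} and take expectations. With theta_0 = psi_0 = 1 and psi_j the MA(infinity) weights, this gives
  gamma(k) - sum_i phi_i gamma(k-i) = c_k,
  c_k = sigma^2 * sum_{j=k..q} theta_j psi_{j-k}   (c_k = 0 for k > q),
using gamma(-m) = gamma(m).
psi-weights needed (psi_j = theta_j + sum_i phi_i psi_{j-i}):
  psi_1 = theta_1 + phi_1 = 0.663 + (0.213) = 0.876
  psi_2 = theta_2 + phi_1 psi_1 = 0.084 + (0.213)(0.876) = 0.270588
Right-hand sides:
  c_0 = sigma^2 (1 + theta_1 psi_1 + theta_2 psi_2) = 2 * (1 + (0.663)(0.876) + (0.084)(0.270588)) = 2 * 1.603517 = 3.207035
  c_1 = sigma^2 (theta_1 + theta_2 psi_1) = 2 * (0.663 + (0.084)(0.876)) = 1.473168
  c_2 = sigma^2 theta_2 = 2 * (0.084) = 0.168
Equations for k = 0 and k = 1 (AR order 1):
  gamma(0) = phi_1 gamma(1) + c_0
  gamma(1) = phi_1 gamma(0) + c_1
Substituting the second into the first: gamma(0) (1 - phi_1^2) = c_0 + phi_1 c_1, so
  gamma(0) = (c_0 + phi_1 c_1) / (1 - phi_1^2) = (3.207035 + (0.213)(1.473168)) / (1 - (0.213)^2) = 3.52082 / 0.954631 = 3.688147.
  gamma(1) = phi_1 gamma(0) + c_1 = (0.213)(3.688147) + (1.473168) = 2.258743.
Therefore gamma(1) = 2.2587 (to 4 decimal places).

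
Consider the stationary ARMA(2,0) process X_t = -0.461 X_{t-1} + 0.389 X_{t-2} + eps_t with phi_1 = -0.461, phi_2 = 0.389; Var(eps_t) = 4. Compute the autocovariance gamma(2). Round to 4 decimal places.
\gamma(2) = 8.0626

Multiply the model equation by X_{t-k} and take expectations. With theta_0 = psi_0 = 1 and psi_j the MA(infinity) weights, this gives
  gamma(k) - sum_i phi_i gamma(k-i) = c_k,
  c_k = sigma^2 * sum_{j=k..q} theta_j psi_{j-k}   (c_k = 0 for k > q),
using gamma(-m) = gamma(m).
Pure AR (q = 0): c_0 = sigma^2 = 4, c_k = 0 for k >= 1.
Equations for k = 0, 1, 2 (AR order 2, c_2 = 0):
  (E0) gamma(0) = phi_1 gamma(1) + phi_2 gamma(2) + c_0
  (E1) gamma(1) = phi_1 gamma(0) + phi_2 gamma(1) + c_1
  (E2) gamma(2) = phi_1 gamma(1) + phi_2 gamma(0)
From (E1): gamma(1) = A gamma(0) + B with
  A = phi_1 / (1 - phi_2) = -0.461 / 0.611 = -0.754501,   B = c_1 / (1 - phi_2) = 0 / 0.611 = 0.
Insert (E2) into (E0): gamma(0) (1 - phi_2^2) = phi_1 (1 + phi_2) gamma(1) + c_0.
  phi_1 (1 + phi_2) = (-0.461)(1.389) = -0.640329,   1 - phi_2^2 = 0.848679.
Replace gamma(1) by A gamma(0) + B and collect gamma(0):
  gamma(0) [0.848679 - (-0.640329)(-0.754501)] = c_0 = 4
  gamma(0) * 0.36555 = 4
  gamma(0) = 4 / 0.36555 = 10.942408.
  gamma(1) = A gamma(0) = (-0.754501)(10.942408) = -8.256056.
  gamma(2) = phi_1 gamma(1) + phi_2 gamma(0) = (-0.461)(-8.256056) + (0.389)(10.942408) = 8.062639.
Therefore gamma(2) = 8.0626 (to 4 decimal places).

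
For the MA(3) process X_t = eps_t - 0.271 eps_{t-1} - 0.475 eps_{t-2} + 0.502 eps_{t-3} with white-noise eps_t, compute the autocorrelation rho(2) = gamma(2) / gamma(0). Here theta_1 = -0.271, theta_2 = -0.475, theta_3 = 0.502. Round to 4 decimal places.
\rho(2) = -0.3939

For an MA(q) process with theta_0 = 1, the autocovariance is
  gamma(k) = sigma^2 * sum_{i=0..q-k} theta_i * theta_{i+k},
and rho(k) = gamma(k) / gamma(0). Sigma^2 cancels.
  numerator   = (1)*(-0.475) + (-0.271)*(0.502) = -0.611042.
  denominator = (1)^2 + (-0.271)^2 + (-0.475)^2 + (0.502)^2 = 1.55107.
  rho(2) = -0.611042 / 1.55107 = -0.3939.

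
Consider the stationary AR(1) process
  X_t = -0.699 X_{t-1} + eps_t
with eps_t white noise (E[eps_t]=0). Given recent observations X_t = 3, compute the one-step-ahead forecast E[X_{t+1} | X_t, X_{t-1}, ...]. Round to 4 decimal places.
E[X_{t+1} \mid \mathcal F_t] = -2.0970

For an AR(p) model X_t = c + sum_i phi_i X_{t-i} + eps_t, the
one-step-ahead conditional mean is
  E[X_{t+1} | X_t, ...] = c + sum_i phi_i X_{t+1-i}.
Substitute known values:
  E[X_{t+1} | ...] = (-0.699) * (3)
                   = -2.0970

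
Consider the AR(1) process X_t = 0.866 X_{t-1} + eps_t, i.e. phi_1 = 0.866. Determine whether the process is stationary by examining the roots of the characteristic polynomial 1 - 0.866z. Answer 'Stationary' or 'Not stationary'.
\text{Stationary}

The AR(p) characteristic polynomial is P(z) = 1 - 0.866z.
Stationarity requires all roots to lie outside the unit circle, i.e. |z| > 1 for every root.
This is linear in z: 1 + (-0.866) z = 0  =>  z = -1/(-0.866) = 1.154734,  |z| = 1.154734.
Moduli of all roots: 1.1547.
All moduli strictly greater than 1? Yes.
Verdict: Stationary.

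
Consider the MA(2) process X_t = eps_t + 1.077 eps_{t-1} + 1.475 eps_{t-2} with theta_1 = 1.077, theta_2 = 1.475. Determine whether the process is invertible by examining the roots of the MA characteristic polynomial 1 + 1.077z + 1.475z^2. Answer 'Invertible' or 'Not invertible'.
\text{Not invertible}

The MA(q) characteristic polynomial is P(z) = 1 + 1.077z + 1.475z^2.
Invertibility requires all roots to lie outside the unit circle, i.e. |z| > 1 for every root.
Set 1 + (1.077) z + (1.475) z^2 = 0, i.e. a z^2 + b z + c = 0 with a = 1.475, b = 1.077, c = 1.
Discriminant D = b^2 - 4ac = (1.077)^2 - 4*(1.475)*1 = 1.159929 - (5.9) = -4.740071.
D < 0, so the roots are the complex-conjugate pair z = (-b +/- i sqrt(-D)) / (2a) = -0.3651 +/- 0.738i.
For a conjugate pair |z|^2 = z * conj(z) = (product of roots) = c/a = 1/(1.475) = 0.677966, so |z| = sqrt(0.677966) = 0.8234 for both roots.
Moduli of all roots: 0.8234, 0.8234.
All moduli strictly greater than 1? No.
Verdict: Not invertible.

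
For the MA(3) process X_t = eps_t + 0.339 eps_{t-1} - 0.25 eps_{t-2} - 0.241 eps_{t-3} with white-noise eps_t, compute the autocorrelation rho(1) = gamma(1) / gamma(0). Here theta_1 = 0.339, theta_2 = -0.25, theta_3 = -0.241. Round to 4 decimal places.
\rho(1) = 0.2546

For an MA(q) process with theta_0 = 1, the autocovariance is
  gamma(k) = sigma^2 * sum_{i=0..q-k} theta_i * theta_{i+k},
and rho(k) = gamma(k) / gamma(0). Sigma^2 cancels.
  numerator   = (1)*(0.339) + (0.339)*(-0.25) + (-0.25)*(-0.241) = 0.3145.
  denominator = (1)^2 + (0.339)^2 + (-0.25)^2 + (-0.241)^2 = 1.235502.
  rho(1) = 0.3145 / 1.235502 = 0.2546.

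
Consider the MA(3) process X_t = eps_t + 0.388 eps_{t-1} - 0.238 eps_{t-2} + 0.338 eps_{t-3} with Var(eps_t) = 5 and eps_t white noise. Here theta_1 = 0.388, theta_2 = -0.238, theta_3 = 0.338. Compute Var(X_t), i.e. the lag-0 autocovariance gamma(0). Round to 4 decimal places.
\gamma(0) = 6.6072

For an MA(q) process X_t = eps_t + sum_i theta_i eps_{t-i} with
Var(eps_t) = sigma^2, the variance is
  gamma(0) = sigma^2 * (1 + sum_i theta_i^2).
  sum_i theta_i^2 = (0.388)^2 + (-0.238)^2 + (0.338)^2 = 0.150544 + 0.056644 + 0.114244 = 0.321432.
  gamma(0) = 5 * (1 + 0.321432) = 5 * 1.321432 = 6.60716, which rounds to 6.6072.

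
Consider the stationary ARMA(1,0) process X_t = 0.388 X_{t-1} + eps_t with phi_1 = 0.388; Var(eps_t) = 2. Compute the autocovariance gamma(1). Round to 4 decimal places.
\gamma(1) = 0.9135

Multiply the model equation by X_{t-k} and take expectations. With theta_0 = psi_0 = 1 and psi_j the MA(infinity) weights, this gives
  gamma(k) - sum_i phi_i gamma(k-i) = c_k,
  c_k = sigma^2 * sum_{j=k..q} theta_j psi_{j-k}   (c_k = 0 for k > q),
using gamma(-m) = gamma(m).
Pure AR (q = 0): c_0 = sigma^2 = 2, c_k = 0 for k >= 1.
Equations for k = 0 and k = 1 (AR order 1):
  gamma(0) = phi_1 gamma(1) + c_0
  gamma(1) = phi_1 gamma(0) + c_1
Substituting the second into the first: gamma(0) (1 - phi_1^2) = c_0 + phi_1 c_1, so
  gamma(0) = c_0 / (1 - phi_1^2) = 2 / (1 - (0.388)^2) = 2 / 0.849456 = 2.354448.
  gamma(1) = phi_1 gamma(0) = (0.388)(2.354448) = 0.913526.
Therefore gamma(1) = 0.9135 (to 4 decimal places).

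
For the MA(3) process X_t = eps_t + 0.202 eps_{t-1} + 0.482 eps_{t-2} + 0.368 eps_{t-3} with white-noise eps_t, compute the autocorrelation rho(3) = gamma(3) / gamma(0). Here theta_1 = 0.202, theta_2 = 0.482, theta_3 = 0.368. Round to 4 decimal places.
\rho(3) = 0.2613

For an MA(q) process with theta_0 = 1, the autocovariance is
  gamma(k) = sigma^2 * sum_{i=0..q-k} theta_i * theta_{i+k},
and rho(k) = gamma(k) / gamma(0). Sigma^2 cancels.
  numerator   = (1)*(0.368) = 0.368.
  denominator = (1)^2 + (0.202)^2 + (0.482)^2 + (0.368)^2 = 1.408552.
  rho(3) = 0.368 / 1.408552 = 0.2613.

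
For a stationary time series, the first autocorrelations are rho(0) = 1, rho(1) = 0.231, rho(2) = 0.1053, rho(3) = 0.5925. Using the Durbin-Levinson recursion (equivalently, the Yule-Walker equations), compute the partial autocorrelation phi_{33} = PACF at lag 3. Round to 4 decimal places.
\phi_{33} = 0.5900

The PACF at lag k is phi_{kk}, the last component of the solution
to the Yule-Walker system G_k phi = r_k where
  (G_k)_{ij} = rho(|i - j|), (r_k)_i = rho(i), i,j = 1..k.
Equivalently, Durbin-Levinson gives phi_{kk} iteratively:
  phi_{11} = rho(1)
  phi_{kk} = [rho(k) - sum_{j=1..k-1} phi_{k-1,j} rho(k-j)]
            / [1 - sum_{j=1..k-1} phi_{k-1,j} rho(j)],
  phi_{k,j} = phi_{k-1,j} - phi_{kk} phi_{k-1,k-j},  j = 1..k-1.
Step k = 1:
  phi_11 = rho(1) = 0.231.
Step k = 2:
  phi_22 = [rho(2) - phi_11 rho(1)] / [1 - phi_11 rho(1)] = [0.1053 - (0.231)(0.231)] / [1 - (0.231)(0.231)]
         = 0.051939 / 0.946639 = 0.054867.
  Update: phi_21 = phi_11 - phi_22 phi_11 = 0.231 - (0.054867)(0.231) = 0.218326.
Step k = 3:
  phi_33 = [rho(3) - phi_21 rho(2) - phi_22 rho(1)] / [1 - phi_21 rho(1) - phi_22 rho(2)]
    numerator   = 0.5925 - (0.218326)(0.1053) - (0.054867)(0.231) = 0.55683608
    denominator = 1 - (0.218326)(0.231) - (0.054867)(0.1053) = 0.94378928
  phi_33 = 0.55683608 / 0.94378928 = 0.59.
Therefore phi_{33} = 0.5900.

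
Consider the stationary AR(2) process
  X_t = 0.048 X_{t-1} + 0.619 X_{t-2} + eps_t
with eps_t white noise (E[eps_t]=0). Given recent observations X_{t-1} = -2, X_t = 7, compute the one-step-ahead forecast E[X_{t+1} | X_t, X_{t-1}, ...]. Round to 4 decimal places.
E[X_{t+1} \mid \mathcal F_t] = -0.9020

For an AR(p) model X_t = c + sum_i phi_i X_{t-i} + eps_t, the
one-step-ahead conditional mean is
  E[X_{t+1} | X_t, ...] = c + sum_i phi_i X_{t+1-i}.
Substitute known values:
  E[X_{t+1} | ...] = (0.048) * (7) + (0.619) * (-2)
                   = -0.9020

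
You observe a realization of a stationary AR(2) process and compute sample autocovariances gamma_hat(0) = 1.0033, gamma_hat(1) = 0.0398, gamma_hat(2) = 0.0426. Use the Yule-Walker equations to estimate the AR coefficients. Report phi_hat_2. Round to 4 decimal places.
\hat\phi_{2} = 0.0410

The Yule-Walker equations for an AR(p) process read, in matrix form,
  Gamma_p phi = r_p,   with   (Gamma_p)_{ij} = gamma(|i - j|),
                       (r_p)_i = gamma(i),   i,j = 1..p.
Substitute the sample gammas (Toeplitz matrix and right-hand side of size 2):
  Gamma_p = [[1.0033, 0.0398], [0.0398, 1.0033]]
  r_p     = [0.0398, 0.0426]
Written out:
  1.0033 phi_1 + 0.0398 phi_2 = 0.0398
  0.0398 phi_1 + 1.0033 phi_2 = 0.0426
Solve by Cramer's rule:
  det = gamma(0)^2 - gamma(1)^2 = (1.0033)^2 - (0.0398)^2 = 1.00661089 - 0.00158404 = 1.00502685
  phi_hat_1 = [gamma(1) gamma(0) - gamma(1) gamma(2)] / det = [(0.0398)(1.0033) - (0.0398)(0.0426)] / 1.00502685 = 0.03823586 / 1.00502685 = 0.038
  phi_hat_2 = [gamma(0) gamma(2) - gamma(1)^2] / det = [(1.0033)(0.0426) - (0.0398)^2] / 1.00502685 = 0.04115654 / 1.00502685 = 0.041
So phi_hat = [0.0380, 0.0410].
Therefore phi_hat_2 = 0.0410.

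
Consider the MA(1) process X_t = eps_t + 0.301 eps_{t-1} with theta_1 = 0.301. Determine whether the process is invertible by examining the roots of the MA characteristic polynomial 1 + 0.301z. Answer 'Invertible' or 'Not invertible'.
\text{Invertible}

The MA(q) characteristic polynomial is P(z) = 1 + 0.301z.
Invertibility requires all roots to lie outside the unit circle, i.e. |z| > 1 for every root.
This is linear in z: 1 + (0.301) z = 0  =>  z = -1/(0.301) = -3.322259,  |z| = 3.322259.
Moduli of all roots: 3.3223.
All moduli strictly greater than 1? Yes.
Verdict: Invertible.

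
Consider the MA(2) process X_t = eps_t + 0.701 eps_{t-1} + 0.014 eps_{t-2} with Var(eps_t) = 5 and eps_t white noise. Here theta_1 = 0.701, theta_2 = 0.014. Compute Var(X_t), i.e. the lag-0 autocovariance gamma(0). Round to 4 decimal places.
\gamma(0) = 7.4580

For an MA(q) process X_t = eps_t + sum_i theta_i eps_{t-i} with
Var(eps_t) = sigma^2, the variance is
  gamma(0) = sigma^2 * (1 + sum_i theta_i^2).
  sum_i theta_i^2 = (0.701)^2 + (0.014)^2 = 0.491401 + 0.000196 = 0.491597.
  gamma(0) = 5 * (1 + 0.491597) = 5 * 1.491597 = 7.457985, which rounds to 7.4580.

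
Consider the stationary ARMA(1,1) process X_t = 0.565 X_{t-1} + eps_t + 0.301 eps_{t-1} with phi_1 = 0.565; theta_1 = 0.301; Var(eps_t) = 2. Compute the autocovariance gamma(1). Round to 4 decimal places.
\gamma(1) = 2.9768

Multiply the model equation by X_{t-k} and take expectations. With theta_0 = psi_0 = 1 and psi_j the MA(infinity) weights, this gives
  gamma(k) - sum_i phi_i gamma(k-i) = c_k,
  c_k = sigma^2 * sum_{j=k..q} theta_j psi_{j-k}   (c_k = 0 for k > q),
using gamma(-m) = gamma(m).
psi-weights needed (psi_j = theta_j + sum_i phi_i psi_{j-i}):
  psi_1 = theta_1 + phi_1 = 0.301 + (0.565) = 0.866
Right-hand sides:
  c_0 = sigma^2 (1 + theta_1 psi_1) = 2 * (1 + (0.301)(0.866)) = 2 * 1.260666 = 2.521332
  c_1 = sigma^2 theta_1 = 2 * (0.301) = 0.602
  c_2 = 0
Equations for k = 0 and k = 1 (AR order 1):
  gamma(0) = phi_1 gamma(1) + c_0
  gamma(1) = phi_1 gamma(0) + c_1
Substituting the second into the first: gamma(0) (1 - phi_1^2) = c_0 + phi_1 c_1, so
  gamma(0) = (c_0 + phi_1 c_1) / (1 - phi_1^2) = (2.521332 + (0.565)(0.602)) / (1 - (0.565)^2) = 2.861462 / 0.680775 = 4.203242.
  gamma(1) = phi_1 gamma(0) + c_1 = (0.565)(4.203242) + (0.602) = 2.976832.
Therefore gamma(1) = 2.9768 (to 4 decimal places).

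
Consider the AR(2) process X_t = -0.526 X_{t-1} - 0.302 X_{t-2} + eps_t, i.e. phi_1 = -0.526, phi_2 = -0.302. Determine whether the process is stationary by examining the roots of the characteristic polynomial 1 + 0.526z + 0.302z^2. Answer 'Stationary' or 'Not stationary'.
\text{Stationary}

The AR(p) characteristic polynomial is P(z) = 1 + 0.526z + 0.302z^2.
Stationarity requires all roots to lie outside the unit circle, i.e. |z| > 1 for every root.
Set 1 + (0.526) z + (0.302) z^2 = 0, i.e. a z^2 + b z + c = 0 with a = 0.302, b = 0.526, c = 1.
Discriminant D = b^2 - 4ac = (0.526)^2 - 4*(0.302)*1 = 0.276676 - (1.208) = -0.931324.
D < 0, so the roots are the complex-conjugate pair z = (-b +/- i sqrt(-D)) / (2a) = -0.8709 +/- 1.5978i.
For a conjugate pair |z|^2 = z * conj(z) = (product of roots) = c/a = 1/(0.302) = 3.311258, so |z| = sqrt(3.311258) = 1.8197 for both roots.
Moduli of all roots: 1.8197, 1.8197.
All moduli strictly greater than 1? Yes.
Verdict: Stationary.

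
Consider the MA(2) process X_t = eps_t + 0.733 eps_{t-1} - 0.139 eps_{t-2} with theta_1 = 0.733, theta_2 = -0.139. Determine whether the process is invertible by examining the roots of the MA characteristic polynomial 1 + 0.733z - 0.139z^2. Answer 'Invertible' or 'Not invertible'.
\text{Invertible}

The MA(q) characteristic polynomial is P(z) = 1 + 0.733z - 0.139z^2.
Invertibility requires all roots to lie outside the unit circle, i.e. |z| > 1 for every root.
Set 1 + (0.733) z + (-0.139) z^2 = 0, i.e. a z^2 + b z + c = 0 with a = -0.139, b = 0.733, c = 1.
Discriminant D = b^2 - 4ac = (0.733)^2 - 4*(-0.139)*1 = 0.537289 - (-0.556) = 1.093289.
D >= 0, so the roots are real: z = (-b +/- sqrt(D)) / (2a) = (-0.733 +/- 1.045605) / (-0.278).
  z_1 = (-0.733 + 1.045605) / (-0.278) = -1.1245,   |z_1| = 1.1245.
  z_2 = (-0.733 - 1.045605) / (-0.278) = 6.3979,   |z_2| = 6.3979.
Moduli of all roots: 1.1245, 6.3979.
All moduli strictly greater than 1? Yes.
Verdict: Invertible.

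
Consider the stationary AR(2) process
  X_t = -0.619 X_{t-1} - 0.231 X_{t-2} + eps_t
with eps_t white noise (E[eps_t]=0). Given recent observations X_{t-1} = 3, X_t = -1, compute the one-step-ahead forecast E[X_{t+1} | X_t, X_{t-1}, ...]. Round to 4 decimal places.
E[X_{t+1} \mid \mathcal F_t] = -0.0740

For an AR(p) model X_t = c + sum_i phi_i X_{t-i} + eps_t, the
one-step-ahead conditional mean is
  E[X_{t+1} | X_t, ...] = c + sum_i phi_i X_{t+1-i}.
Substitute known values:
  E[X_{t+1} | ...] = (-0.619) * (-1) + (-0.231) * (3)
                   = -0.0740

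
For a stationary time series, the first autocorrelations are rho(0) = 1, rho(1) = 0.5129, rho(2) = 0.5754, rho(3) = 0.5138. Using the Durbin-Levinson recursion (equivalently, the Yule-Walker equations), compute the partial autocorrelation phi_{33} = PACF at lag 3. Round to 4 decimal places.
\phi_{33} = 0.2090

The PACF at lag k is phi_{kk}, the last component of the solution
to the Yule-Walker system G_k phi = r_k where
  (G_k)_{ij} = rho(|i - j|), (r_k)_i = rho(i), i,j = 1..k.
Equivalently, Durbin-Levinson gives phi_{kk} iteratively:
  phi_{11} = rho(1)
  phi_{kk} = [rho(k) - sum_{j=1..k-1} phi_{k-1,j} rho(k-j)]
            / [1 - sum_{j=1..k-1} phi_{k-1,j} rho(j)],
  phi_{k,j} = phi_{k-1,j} - phi_{kk} phi_{k-1,k-j},  j = 1..k-1.
Step k = 1:
  phi_11 = rho(1) = 0.5129.
Step k = 2:
  phi_22 = [rho(2) - phi_11 rho(1)] / [1 - phi_11 rho(1)] = [0.5754 - (0.5129)(0.5129)] / [1 - (0.5129)(0.5129)]
         = 0.31233359 / 0.73693359 = 0.423829.
  Update: phi_21 = phi_11 - phi_22 phi_11 = 0.5129 - (0.423829)(0.5129) = 0.295518.
Step k = 3:
  phi_33 = [rho(3) - phi_21 rho(2) - phi_22 rho(1)] / [1 - phi_21 rho(1) - phi_22 rho(2)]
    numerator   = 0.5138 - (0.295518)(0.5754) - (0.423829)(0.5129) = 0.12637706
    denominator = 1 - (0.295518)(0.5129) - (0.423829)(0.5754) = 0.60455766
  phi_33 = 0.12637706 / 0.60455766 = 0.209.
Therefore phi_{33} = 0.2090.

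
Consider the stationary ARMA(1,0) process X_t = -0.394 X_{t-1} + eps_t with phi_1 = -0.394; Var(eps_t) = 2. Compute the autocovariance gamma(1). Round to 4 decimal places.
\gamma(1) = -0.9328

Multiply the model equation by X_{t-k} and take expectations. With theta_0 = psi_0 = 1 and psi_j the MA(infinity) weights, this gives
  gamma(k) - sum_i phi_i gamma(k-i) = c_k,
  c_k = sigma^2 * sum_{j=k..q} theta_j psi_{j-k}   (c_k = 0 for k > q),
using gamma(-m) = gamma(m).
Pure AR (q = 0): c_0 = sigma^2 = 2, c_k = 0 for k >= 1.
Equations for k = 0 and k = 1 (AR order 1):
  gamma(0) = phi_1 gamma(1) + c_0
  gamma(1) = phi_1 gamma(0) + c_1
Substituting the second into the first: gamma(0) (1 - phi_1^2) = c_0 + phi_1 c_1, so
  gamma(0) = c_0 / (1 - phi_1^2) = 2 / (1 - (-0.394)^2) = 2 / 0.844764 = 2.367525.
  gamma(1) = phi_1 gamma(0) = (-0.394)(2.367525) = -0.932805.
Therefore gamma(1) = -0.9328 (to 4 decimal places).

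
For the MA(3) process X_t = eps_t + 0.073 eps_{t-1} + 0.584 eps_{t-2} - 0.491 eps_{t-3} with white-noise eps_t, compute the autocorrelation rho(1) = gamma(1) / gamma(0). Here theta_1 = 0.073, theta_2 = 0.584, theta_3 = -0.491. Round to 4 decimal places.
\rho(1) = -0.1078

For an MA(q) process with theta_0 = 1, the autocovariance is
  gamma(k) = sigma^2 * sum_{i=0..q-k} theta_i * theta_{i+k},
and rho(k) = gamma(k) / gamma(0). Sigma^2 cancels.
  numerator   = (1)*(0.073) + (0.073)*(0.584) + (0.584)*(-0.491) = -0.171112.
  denominator = (1)^2 + (0.073)^2 + (0.584)^2 + (-0.491)^2 = 1.587466.
  rho(1) = -0.171112 / 1.587466 = -0.1078.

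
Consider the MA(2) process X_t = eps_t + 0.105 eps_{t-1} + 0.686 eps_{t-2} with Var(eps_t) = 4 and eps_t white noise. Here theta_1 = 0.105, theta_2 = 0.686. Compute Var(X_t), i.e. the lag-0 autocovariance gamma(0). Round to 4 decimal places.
\gamma(0) = 5.9265

For an MA(q) process X_t = eps_t + sum_i theta_i eps_{t-i} with
Var(eps_t) = sigma^2, the variance is
  gamma(0) = sigma^2 * (1 + sum_i theta_i^2).
  sum_i theta_i^2 = (0.105)^2 + (0.686)^2 = 0.011025 + 0.470596 = 0.481621.
  gamma(0) = 4 * (1 + 0.481621) = 4 * 1.481621 = 5.926484, which rounds to 5.9265.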